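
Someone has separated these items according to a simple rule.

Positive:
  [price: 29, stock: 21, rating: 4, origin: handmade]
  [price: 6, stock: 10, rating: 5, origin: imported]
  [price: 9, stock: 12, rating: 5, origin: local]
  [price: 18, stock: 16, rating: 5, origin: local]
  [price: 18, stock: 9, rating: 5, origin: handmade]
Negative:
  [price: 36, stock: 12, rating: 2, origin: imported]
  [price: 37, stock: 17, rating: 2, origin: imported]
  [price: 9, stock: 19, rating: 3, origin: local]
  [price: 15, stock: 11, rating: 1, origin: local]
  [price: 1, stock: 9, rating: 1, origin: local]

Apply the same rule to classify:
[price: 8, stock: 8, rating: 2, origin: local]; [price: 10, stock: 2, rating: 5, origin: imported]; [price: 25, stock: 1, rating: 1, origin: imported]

The common property of the 'Positive' items is: rating ≥ 4. No 'Negative' item has it.
Negative: [price: 8, stock: 8, rating: 2, origin: local], since rating = 2.
Positive: [price: 10, stock: 2, rating: 5, origin: imported], since rating = 5.
Negative: [price: 25, stock: 1, rating: 1, origin: imported], since rating = 1.

Negative, Positive, Negative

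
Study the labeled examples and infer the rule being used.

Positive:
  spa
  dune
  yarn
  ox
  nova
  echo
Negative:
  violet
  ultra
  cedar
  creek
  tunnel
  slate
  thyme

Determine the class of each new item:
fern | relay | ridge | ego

Positive, Negative, Negative, Positive

Rule: length ≤ 4. This holds for each 'Positive' example and fails for each 'Negative' one.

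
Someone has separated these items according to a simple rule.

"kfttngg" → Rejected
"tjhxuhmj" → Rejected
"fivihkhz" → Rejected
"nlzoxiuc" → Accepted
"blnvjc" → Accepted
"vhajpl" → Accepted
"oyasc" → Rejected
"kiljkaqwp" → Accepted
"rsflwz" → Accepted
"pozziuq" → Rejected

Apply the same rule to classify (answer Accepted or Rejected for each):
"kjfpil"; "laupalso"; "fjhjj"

Every 'Accepted' example satisfies: contains 'l'. None of the 'Rejected' examples do.
"kjfpil" — has 'l', hence Accepted.
"laupalso" — has 'l', hence Accepted.
"fjhjj" — no 'l', hence Rejected.

Accepted, Accepted, Rejected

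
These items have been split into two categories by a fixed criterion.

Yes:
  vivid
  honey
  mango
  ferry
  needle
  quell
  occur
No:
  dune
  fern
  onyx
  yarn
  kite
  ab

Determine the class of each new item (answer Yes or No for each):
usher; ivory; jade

Yes, Yes, No

The distinguishing property — length ≥ 5 — holds for all the 'Yes' cases and none of the 'No' cases.
usher: length 5 — fits, so Yes. ivory: length 5 — fits, so Yes. jade: length 4 — does not satisfy this, so No.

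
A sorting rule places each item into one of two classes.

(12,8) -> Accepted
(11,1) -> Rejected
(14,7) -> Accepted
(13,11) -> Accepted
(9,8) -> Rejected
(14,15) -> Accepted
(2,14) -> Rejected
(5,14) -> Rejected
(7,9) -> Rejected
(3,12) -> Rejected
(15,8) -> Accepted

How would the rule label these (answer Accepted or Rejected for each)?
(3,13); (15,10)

Rejected, Accepted

Every 'Accepted' example satisfies: sum ≥ 20. None of the 'Rejected' examples do.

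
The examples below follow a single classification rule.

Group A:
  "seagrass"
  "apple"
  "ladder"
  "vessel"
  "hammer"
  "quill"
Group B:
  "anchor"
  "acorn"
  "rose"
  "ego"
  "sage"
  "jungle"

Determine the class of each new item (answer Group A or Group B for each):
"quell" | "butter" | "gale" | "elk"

The common property of the 'Group A' items is: has a double letter. No 'Group B' item has it.

Group A, Group A, Group B, Group B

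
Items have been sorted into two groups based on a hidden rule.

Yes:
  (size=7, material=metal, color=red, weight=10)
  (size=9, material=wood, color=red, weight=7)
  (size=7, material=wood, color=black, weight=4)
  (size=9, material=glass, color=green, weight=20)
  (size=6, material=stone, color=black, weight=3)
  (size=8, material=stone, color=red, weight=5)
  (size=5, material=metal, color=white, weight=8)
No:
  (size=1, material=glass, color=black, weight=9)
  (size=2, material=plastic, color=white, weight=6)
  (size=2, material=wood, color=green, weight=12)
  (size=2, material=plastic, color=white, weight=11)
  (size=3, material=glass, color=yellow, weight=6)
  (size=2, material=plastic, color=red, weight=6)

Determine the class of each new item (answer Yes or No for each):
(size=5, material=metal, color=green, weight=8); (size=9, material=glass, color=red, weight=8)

Yes, Yes

Rule: size ≥ 5. This holds for each 'Yes' example and fails for each 'No' one.
Yes: (size=5, material=metal, color=green, weight=8), since size = 5.
Yes: (size=9, material=glass, color=red, weight=8), since size = 9.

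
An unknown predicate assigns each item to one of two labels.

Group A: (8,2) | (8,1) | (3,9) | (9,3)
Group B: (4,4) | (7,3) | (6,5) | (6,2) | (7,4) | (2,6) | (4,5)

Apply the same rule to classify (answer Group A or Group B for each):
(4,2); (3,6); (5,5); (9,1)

The common property of the 'Group A' items is: max ≥ 8. No 'Group B' item has it.
(4,2): Group B (max 4).
(3,6): Group B (max 6).
(5,5): Group B (max 5).
(9,1): Group A (max 9).

Group B, Group B, Group B, Group A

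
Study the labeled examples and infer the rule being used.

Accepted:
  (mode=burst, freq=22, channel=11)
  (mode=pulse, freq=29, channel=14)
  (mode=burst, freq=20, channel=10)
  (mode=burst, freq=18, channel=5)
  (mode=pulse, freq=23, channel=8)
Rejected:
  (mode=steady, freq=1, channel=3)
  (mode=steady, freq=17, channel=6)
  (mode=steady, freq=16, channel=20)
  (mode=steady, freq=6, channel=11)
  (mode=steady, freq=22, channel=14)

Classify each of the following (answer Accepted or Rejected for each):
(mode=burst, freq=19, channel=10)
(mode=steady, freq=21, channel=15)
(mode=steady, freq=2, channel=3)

Accepted, Rejected, Rejected

The classifier is using: mode is not steady.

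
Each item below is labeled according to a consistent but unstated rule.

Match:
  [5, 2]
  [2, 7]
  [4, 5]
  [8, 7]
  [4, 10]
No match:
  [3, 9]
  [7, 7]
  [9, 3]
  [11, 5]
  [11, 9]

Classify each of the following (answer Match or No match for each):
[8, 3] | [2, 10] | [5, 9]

Rule: product is even. This holds for each 'Match' example and fails for each 'No match' one.
[8, 3]: Match (8·3 = 24).
[2, 10]: Match (2·10 = 20).
[5, 9]: No match (5·9 = 45).

Match, Match, No match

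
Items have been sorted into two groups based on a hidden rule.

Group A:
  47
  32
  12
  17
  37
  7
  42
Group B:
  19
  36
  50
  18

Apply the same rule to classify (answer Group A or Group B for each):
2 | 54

'Group A' ⟺ ≡ 2 (mod 5).

Group A, Group B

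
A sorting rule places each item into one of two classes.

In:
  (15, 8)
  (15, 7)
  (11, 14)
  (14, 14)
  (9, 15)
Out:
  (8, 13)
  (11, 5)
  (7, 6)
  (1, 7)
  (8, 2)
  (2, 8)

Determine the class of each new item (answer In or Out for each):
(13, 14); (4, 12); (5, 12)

In, Out, Out

'In' ⟺ sum ≥ 22.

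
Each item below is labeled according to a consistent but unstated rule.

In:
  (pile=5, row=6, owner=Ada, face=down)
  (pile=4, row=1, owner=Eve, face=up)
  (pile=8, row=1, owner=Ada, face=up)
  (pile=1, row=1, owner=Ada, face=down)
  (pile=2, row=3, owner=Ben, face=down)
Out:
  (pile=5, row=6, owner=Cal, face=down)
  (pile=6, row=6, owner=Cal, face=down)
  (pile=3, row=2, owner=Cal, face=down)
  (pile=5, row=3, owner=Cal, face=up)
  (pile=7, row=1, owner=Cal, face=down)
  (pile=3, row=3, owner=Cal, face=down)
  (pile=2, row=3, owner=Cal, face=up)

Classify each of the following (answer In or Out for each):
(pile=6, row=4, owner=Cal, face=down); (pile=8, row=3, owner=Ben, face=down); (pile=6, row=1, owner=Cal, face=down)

Out, In, Out

Rule: owner is not Cal. This holds for each 'In' example and fails for each 'Out' one.
(pile=6, row=4, owner=Cal, face=down): Out (owner is Cal).
(pile=8, row=3, owner=Ben, face=down): In (owner is Ben).
(pile=6, row=1, owner=Cal, face=down): Out (owner is Cal).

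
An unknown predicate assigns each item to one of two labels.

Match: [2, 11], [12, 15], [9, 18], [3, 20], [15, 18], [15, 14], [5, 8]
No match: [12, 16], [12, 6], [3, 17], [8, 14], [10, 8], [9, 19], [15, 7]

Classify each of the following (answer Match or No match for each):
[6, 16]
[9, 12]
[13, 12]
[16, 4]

Every 'Match' example satisfies: sum is odd. None of the 'No match' examples do.
[6, 16] — 6+16 = 22, hence No match. [9, 12] — 9+12 = 21, hence Match. [13, 12] — 13+12 = 25, hence Match. [16, 4] — 16+4 = 20, hence No match.

No match, Match, Match, No match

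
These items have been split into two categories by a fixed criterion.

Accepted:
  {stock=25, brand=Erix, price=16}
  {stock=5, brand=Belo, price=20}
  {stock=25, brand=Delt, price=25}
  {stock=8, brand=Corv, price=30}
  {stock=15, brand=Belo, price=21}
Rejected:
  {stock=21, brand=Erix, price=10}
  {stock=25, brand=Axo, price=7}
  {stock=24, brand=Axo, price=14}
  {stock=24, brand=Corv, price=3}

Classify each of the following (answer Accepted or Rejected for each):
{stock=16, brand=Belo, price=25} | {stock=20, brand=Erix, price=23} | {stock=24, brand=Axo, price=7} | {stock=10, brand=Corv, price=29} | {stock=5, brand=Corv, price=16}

Accepted, Accepted, Rejected, Accepted, Accepted

All 'Accepted' examples share one property — price ≥ 16 — and every 'Rejected' example lacks it.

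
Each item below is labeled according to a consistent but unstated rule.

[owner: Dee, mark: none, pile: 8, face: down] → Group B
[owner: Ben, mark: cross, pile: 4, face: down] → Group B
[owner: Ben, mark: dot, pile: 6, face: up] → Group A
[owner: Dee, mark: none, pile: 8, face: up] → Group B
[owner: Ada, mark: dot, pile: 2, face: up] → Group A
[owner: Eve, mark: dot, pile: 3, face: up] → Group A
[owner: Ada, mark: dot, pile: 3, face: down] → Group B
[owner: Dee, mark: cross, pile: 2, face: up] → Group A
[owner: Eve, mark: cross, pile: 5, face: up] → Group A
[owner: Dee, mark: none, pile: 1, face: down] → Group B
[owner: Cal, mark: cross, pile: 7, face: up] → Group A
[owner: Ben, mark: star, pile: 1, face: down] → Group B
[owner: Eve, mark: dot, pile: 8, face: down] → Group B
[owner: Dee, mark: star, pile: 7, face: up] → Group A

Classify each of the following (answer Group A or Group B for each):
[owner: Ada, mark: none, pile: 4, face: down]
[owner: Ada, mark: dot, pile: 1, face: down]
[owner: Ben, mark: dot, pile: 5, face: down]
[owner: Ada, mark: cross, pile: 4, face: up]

Group B, Group B, Group B, Group A

The simplest hypothesis consistent with all the labels is: face is up AND pile ≤ 7.
[owner: Ada, mark: none, pile: 4, face: down] — face is down, pile = 4, hence Group B. [owner: Ada, mark: dot, pile: 1, face: down] — face is down, pile = 1, hence Group B. [owner: Ben, mark: dot, pile: 5, face: down] — face is down, pile = 5, hence Group B. [owner: Ada, mark: cross, pile: 4, face: up] — face is up, pile = 4, hence Group A.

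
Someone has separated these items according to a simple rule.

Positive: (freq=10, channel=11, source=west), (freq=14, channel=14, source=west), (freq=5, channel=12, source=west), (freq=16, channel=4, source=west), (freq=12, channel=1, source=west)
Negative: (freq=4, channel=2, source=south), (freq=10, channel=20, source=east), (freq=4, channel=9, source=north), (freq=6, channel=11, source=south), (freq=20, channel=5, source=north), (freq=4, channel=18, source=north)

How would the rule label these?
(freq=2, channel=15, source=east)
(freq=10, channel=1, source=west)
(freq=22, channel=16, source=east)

The common property of the 'Positive' items is: source is west. No 'Negative' item has it.
(freq=2, channel=15, source=east) → source is east → Negative. (freq=10, channel=1, source=west) → source is west → Positive. (freq=22, channel=16, source=east) → source is east → Negative.

Negative, Positive, Negative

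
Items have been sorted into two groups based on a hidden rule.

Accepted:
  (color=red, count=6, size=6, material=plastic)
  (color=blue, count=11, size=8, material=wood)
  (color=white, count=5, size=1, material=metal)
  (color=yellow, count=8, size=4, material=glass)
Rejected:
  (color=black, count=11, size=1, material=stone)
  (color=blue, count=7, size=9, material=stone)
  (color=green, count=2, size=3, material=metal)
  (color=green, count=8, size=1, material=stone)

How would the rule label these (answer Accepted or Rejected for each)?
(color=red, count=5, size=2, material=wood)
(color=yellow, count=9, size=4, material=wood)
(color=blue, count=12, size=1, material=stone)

Rule: color is white OR size is even. This holds for each 'Accepted' example and fails for each 'Rejected' one.
(color=red, count=5, size=2, material=wood): color is red, size = 2, fits → Accepted. (color=yellow, count=9, size=4, material=wood): color is yellow, size = 4, fits → Accepted. (color=blue, count=12, size=1, material=stone): color is blue, size = 1, does not satisfy this → Rejected.

Accepted, Accepted, Rejected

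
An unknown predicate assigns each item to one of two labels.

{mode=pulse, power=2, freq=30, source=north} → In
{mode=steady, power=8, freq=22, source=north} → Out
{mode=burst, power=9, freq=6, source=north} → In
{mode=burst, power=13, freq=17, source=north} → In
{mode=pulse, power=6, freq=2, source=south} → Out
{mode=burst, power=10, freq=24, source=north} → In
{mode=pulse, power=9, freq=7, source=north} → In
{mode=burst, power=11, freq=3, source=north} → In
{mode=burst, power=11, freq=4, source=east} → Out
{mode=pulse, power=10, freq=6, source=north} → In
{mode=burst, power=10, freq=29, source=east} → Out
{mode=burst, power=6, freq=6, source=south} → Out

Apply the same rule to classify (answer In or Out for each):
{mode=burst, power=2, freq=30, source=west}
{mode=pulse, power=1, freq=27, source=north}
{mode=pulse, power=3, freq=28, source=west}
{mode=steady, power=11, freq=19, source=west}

'In' ⟺ source is north AND freq ≠ 22.
{mode=burst, power=2, freq=30, source=west}: Out (source is west, freq = 30).
{mode=pulse, power=1, freq=27, source=north}: In (source is north, freq = 27).
{mode=pulse, power=3, freq=28, source=west}: Out (source is west, freq = 28).
{mode=steady, power=11, freq=19, source=west}: Out (source is west, freq = 19).

Out, In, Out, Out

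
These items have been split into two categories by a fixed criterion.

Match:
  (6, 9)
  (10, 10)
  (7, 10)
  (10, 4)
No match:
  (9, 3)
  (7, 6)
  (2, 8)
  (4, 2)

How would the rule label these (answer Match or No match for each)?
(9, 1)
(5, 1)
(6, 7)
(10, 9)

No match, No match, No match, Match

All 'Match' examples share one property — sum ≥ 14 — and every 'No match' example lacks it.
(9, 1) → 9+1 = 10 → No match. (5, 1) → 5+1 = 6 → No match. (6, 7) → 6+7 = 13 → No match. (10, 9) → 10+9 = 19 → Match.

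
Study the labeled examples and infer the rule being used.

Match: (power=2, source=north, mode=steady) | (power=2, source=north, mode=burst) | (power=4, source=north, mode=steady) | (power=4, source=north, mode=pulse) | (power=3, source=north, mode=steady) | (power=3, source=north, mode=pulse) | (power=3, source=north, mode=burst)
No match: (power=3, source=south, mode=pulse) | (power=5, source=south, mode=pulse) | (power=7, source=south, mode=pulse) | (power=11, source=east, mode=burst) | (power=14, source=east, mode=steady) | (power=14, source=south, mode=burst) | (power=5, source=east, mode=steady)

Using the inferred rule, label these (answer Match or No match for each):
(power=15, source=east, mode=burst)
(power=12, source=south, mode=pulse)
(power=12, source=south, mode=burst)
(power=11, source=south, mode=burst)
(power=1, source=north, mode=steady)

'Match' ⟺ source is north.
(power=15, source=east, mode=burst): source is east, lacks this property → No match.
(power=12, source=south, mode=pulse): source is south, lacks this property → No match.
(power=12, source=south, mode=burst): source is south, lacks this property → No match.
(power=11, source=south, mode=burst): source is south, lacks this property → No match.
(power=1, source=north, mode=steady): source is north, qualifies → Match.

No match, No match, No match, No match, Match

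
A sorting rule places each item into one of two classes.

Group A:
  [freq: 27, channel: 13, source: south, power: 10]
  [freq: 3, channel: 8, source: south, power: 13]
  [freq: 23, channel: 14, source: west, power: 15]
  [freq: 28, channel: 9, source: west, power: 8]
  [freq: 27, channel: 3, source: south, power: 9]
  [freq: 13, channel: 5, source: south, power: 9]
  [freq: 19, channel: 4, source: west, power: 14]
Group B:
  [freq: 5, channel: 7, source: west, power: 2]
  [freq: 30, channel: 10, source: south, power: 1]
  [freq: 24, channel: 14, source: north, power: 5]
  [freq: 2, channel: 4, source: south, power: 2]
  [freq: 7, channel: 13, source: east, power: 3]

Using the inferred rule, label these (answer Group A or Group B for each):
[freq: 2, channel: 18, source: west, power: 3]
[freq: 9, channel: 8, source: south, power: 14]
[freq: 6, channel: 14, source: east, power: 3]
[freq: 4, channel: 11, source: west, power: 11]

A rule that fits every label: power ≥ 8 — true of each 'Group A' example, false of each 'Group B' one.
[freq: 2, channel: 18, source: west, power: 3] → power = 3 → Group B. [freq: 9, channel: 8, source: south, power: 14] → power = 14 → Group A. [freq: 6, channel: 14, source: east, power: 3] → power = 3 → Group B. [freq: 4, channel: 11, source: west, power: 11] → power = 11 → Group A.

Group B, Group A, Group B, Group A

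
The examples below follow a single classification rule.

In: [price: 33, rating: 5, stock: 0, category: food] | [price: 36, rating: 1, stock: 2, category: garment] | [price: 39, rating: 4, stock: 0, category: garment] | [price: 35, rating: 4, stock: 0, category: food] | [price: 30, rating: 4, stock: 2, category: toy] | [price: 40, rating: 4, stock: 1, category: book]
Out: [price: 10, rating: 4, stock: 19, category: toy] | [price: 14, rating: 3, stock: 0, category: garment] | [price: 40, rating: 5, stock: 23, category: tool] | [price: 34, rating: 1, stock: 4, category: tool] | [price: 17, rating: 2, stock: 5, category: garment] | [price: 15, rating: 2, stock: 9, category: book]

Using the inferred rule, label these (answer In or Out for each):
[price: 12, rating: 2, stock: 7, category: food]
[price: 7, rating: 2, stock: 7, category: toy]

The pattern is that an item is 'In' exactly when: stock ≤ 2 AND price ≥ 15.

Out, Out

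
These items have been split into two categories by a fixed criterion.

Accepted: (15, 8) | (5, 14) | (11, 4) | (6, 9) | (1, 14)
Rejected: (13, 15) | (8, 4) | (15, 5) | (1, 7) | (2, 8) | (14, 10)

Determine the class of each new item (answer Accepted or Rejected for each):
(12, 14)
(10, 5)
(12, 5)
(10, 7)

Rejected, Accepted, Accepted, Accepted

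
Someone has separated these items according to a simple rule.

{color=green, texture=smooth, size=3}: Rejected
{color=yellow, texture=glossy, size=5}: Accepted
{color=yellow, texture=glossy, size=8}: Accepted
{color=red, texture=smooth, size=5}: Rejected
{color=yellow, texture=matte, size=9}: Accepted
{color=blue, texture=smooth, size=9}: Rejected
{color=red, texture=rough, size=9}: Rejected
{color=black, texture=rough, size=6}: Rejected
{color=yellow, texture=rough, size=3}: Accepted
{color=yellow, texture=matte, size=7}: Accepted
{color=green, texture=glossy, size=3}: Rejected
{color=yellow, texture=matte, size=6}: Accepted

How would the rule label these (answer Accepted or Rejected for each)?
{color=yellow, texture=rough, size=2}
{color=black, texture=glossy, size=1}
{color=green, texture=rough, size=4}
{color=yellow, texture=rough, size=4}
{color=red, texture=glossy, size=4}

Accepted, Rejected, Rejected, Accepted, Rejected

Looking at the examples, the only property every 'Accepted' case has and every 'Rejected' case lacks is: color is yellow.
{color=yellow, texture=rough, size=2}: color is yellow — matches, so Accepted.
{color=black, texture=glossy, size=1}: color is black — fails the rule, so Rejected.
{color=green, texture=rough, size=4}: color is green — fails the rule, so Rejected.
{color=yellow, texture=rough, size=4}: color is yellow — matches, so Accepted.
{color=red, texture=glossy, size=4}: color is red — fails the rule, so Rejected.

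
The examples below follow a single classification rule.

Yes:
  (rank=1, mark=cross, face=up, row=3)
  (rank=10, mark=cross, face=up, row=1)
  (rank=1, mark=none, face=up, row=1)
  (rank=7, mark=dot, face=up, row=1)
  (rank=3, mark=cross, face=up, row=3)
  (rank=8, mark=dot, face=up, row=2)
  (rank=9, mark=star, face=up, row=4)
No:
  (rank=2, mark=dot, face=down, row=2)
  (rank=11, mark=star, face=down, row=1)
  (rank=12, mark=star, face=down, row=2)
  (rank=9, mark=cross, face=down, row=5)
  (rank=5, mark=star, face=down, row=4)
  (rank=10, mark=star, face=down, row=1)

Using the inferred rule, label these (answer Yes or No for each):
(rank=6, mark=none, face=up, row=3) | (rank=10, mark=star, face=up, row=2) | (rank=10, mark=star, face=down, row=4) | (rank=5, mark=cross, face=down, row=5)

Yes, Yes, No, No

The simplest hypothesis consistent with all the labels is: face is up.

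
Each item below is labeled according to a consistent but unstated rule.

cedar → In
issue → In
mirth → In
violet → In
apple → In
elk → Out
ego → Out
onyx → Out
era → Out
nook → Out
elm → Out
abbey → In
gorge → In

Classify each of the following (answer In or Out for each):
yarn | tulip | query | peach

Out, In, In, In

The pattern is that an item is 'In' exactly when: length ≥ 5.
yarn: Out (length 4). tulip: In (length 5). query: In (length 5). peach: In (length 5).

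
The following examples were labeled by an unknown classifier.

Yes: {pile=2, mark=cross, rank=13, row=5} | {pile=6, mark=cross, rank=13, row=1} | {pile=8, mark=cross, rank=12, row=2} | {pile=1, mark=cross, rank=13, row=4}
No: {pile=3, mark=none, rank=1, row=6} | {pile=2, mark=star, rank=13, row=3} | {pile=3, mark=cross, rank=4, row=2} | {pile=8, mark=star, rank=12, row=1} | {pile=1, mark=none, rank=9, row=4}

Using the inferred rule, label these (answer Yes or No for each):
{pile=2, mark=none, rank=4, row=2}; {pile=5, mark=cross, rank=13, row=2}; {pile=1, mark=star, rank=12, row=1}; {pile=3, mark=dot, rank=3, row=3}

No, Yes, No, No

One predicate separates the groups cleanly: mark is cross AND rank ≥ 9.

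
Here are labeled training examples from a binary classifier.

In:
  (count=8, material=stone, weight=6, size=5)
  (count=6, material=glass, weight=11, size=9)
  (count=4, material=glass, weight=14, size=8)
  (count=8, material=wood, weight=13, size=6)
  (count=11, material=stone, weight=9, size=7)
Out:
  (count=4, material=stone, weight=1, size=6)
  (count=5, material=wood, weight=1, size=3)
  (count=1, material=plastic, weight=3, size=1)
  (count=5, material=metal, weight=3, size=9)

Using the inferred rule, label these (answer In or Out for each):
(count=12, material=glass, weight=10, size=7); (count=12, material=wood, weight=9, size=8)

In, In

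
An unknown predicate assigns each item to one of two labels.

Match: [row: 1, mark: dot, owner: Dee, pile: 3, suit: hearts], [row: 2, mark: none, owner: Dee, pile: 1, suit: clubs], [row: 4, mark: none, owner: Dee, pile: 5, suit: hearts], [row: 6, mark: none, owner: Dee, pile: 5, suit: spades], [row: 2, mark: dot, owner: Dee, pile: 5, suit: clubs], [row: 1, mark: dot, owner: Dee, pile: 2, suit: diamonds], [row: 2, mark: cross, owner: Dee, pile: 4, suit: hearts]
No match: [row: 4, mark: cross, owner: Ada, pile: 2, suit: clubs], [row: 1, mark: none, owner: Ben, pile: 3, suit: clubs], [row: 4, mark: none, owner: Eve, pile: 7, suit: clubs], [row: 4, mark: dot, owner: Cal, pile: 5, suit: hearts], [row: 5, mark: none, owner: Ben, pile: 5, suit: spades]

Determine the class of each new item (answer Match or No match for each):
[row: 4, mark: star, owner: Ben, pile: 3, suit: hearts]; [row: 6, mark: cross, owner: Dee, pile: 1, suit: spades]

No match, Match

The pattern is that an item is 'Match' exactly when: owner is Dee.
[row: 4, mark: star, owner: Ben, pile: 3, suit: hearts]: owner is Ben — doesn't qualify, so No match.
[row: 6, mark: cross, owner: Dee, pile: 1, suit: spades]: owner is Dee — checks out, so Match.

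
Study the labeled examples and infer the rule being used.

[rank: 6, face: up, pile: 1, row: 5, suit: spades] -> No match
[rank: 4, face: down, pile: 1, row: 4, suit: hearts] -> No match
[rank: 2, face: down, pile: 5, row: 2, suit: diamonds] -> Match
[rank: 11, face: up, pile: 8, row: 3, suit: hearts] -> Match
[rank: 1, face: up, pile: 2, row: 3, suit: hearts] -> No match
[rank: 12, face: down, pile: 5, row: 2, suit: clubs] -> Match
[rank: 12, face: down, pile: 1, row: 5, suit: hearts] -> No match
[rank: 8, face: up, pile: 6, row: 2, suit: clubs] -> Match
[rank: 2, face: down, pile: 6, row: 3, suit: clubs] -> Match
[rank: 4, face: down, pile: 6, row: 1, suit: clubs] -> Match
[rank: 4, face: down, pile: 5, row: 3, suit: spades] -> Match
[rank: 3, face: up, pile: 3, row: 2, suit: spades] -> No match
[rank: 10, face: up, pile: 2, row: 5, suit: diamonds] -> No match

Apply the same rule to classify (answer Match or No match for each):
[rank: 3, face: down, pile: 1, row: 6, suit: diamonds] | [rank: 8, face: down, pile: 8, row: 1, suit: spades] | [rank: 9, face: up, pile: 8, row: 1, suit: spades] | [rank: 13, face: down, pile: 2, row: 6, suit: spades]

No match, Match, Match, No match

The rule appears to be: pile ≥ 5.
[rank: 3, face: down, pile: 1, row: 6, suit: diamonds] — pile = 1, hence No match. [rank: 8, face: down, pile: 8, row: 1, suit: spades] — pile = 8, hence Match. [rank: 9, face: up, pile: 8, row: 1, suit: spades] — pile = 8, hence Match. [rank: 13, face: down, pile: 2, row: 6, suit: spades] — pile = 2, hence No match.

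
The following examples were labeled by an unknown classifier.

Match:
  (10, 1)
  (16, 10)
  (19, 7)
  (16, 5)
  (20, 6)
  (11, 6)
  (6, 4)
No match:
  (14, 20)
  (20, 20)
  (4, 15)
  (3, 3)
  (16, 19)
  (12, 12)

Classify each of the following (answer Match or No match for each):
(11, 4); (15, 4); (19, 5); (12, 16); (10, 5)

Match, Match, Match, No match, Match

The common property of the 'Match' items is: first > second. No 'No match' item has it.
(11, 4) — 11 > 4, hence Match. (15, 4) — 15 > 4, hence Match. (19, 5) — 19 > 5, hence Match. (12, 16) — 12 < 16, hence No match. (10, 5) — 10 > 5, hence Match.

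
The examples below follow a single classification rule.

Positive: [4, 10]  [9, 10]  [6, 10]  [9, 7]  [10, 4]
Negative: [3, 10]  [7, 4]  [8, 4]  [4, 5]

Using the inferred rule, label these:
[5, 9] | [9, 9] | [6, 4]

Rule: sum ≥ 14. This holds for each 'Positive' example and fails for each 'Negative' one.
[5, 9]: Positive (5+9 = 14).
[9, 9]: Positive (9+9 = 18).
[6, 4]: Negative (6+4 = 10).

Positive, Positive, Negative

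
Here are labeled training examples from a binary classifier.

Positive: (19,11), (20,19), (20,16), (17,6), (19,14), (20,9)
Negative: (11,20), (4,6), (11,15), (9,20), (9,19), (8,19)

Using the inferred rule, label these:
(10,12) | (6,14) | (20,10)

All 'Positive' examples share one property — first > second — and every 'Negative' example lacks it.

Negative, Negative, Positive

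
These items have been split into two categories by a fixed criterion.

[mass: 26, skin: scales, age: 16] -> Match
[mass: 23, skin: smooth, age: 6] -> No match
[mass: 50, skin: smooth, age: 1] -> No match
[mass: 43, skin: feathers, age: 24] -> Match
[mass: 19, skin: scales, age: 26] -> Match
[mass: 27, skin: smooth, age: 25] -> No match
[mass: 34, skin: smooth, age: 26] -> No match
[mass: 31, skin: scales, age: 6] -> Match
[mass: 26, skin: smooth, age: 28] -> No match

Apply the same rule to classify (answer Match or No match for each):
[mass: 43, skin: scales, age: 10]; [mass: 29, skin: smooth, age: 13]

Match, No match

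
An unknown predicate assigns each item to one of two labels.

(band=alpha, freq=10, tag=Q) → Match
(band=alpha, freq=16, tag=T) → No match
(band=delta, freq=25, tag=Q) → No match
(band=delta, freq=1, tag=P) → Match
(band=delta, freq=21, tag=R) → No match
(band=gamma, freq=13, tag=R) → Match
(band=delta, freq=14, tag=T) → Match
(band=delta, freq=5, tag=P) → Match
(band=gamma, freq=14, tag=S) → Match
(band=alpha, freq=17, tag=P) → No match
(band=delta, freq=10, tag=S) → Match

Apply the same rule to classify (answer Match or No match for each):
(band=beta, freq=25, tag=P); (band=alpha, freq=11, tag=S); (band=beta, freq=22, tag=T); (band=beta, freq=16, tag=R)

No match, Match, No match, No match

'Match' ⟺ freq ≤ 14.
(band=beta, freq=25, tag=P): No match (freq = 25).
(band=alpha, freq=11, tag=S): Match (freq = 11).
(band=beta, freq=22, tag=T): No match (freq = 22).
(band=beta, freq=16, tag=R): No match (freq = 16).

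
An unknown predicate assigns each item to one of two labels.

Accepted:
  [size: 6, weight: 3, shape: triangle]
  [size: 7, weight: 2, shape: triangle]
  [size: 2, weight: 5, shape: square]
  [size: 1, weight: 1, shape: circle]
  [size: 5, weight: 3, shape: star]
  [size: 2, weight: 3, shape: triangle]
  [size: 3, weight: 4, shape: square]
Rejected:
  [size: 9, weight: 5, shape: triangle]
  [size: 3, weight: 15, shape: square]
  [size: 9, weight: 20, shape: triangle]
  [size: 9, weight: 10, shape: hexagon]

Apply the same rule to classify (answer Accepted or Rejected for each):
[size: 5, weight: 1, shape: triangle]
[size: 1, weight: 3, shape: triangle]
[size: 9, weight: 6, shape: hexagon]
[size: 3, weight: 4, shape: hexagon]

Every 'Accepted' example satisfies: size ≤ 7 AND weight ≤ 5. None of the 'Rejected' examples do.
[size: 5, weight: 1, shape: triangle] → size = 5, weight = 1 → Accepted.
[size: 1, weight: 3, shape: triangle] → size = 1, weight = 3 → Accepted.
[size: 9, weight: 6, shape: hexagon] → size = 9, weight = 6 → Rejected.
[size: 3, weight: 4, shape: hexagon] → size = 3, weight = 4 → Accepted.

Accepted, Accepted, Rejected, Accepted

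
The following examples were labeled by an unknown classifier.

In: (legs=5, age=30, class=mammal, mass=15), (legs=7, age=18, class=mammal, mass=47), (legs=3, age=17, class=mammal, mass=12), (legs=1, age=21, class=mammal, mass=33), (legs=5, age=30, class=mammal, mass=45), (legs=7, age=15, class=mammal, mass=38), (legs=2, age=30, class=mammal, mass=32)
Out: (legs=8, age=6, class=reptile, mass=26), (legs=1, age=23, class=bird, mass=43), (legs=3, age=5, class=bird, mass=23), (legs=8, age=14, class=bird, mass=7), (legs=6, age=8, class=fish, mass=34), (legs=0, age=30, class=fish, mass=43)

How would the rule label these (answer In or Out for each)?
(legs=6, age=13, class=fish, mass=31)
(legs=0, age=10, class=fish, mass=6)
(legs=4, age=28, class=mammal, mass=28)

A rule that fits every label: class is mammal — true of each 'In' example, false of each 'Out' one.
(legs=6, age=13, class=fish, mass=31): class is fish, doesn't match → Out. (legs=0, age=10, class=fish, mass=6): class is fish, doesn't match → Out. (legs=4, age=28, class=mammal, mass=28): class is mammal, qualifies → In.

Out, Out, In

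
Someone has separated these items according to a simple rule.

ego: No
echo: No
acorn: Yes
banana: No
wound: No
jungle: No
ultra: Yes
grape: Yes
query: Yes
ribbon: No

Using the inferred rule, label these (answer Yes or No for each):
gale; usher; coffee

Every 'Yes' example satisfies: odd length AND contains 'r'. None of the 'No' examples do.
gale: No (length 4, no 'r').
usher: Yes (length 5, has 'r').
coffee: No (length 6, no 'r').

No, Yes, No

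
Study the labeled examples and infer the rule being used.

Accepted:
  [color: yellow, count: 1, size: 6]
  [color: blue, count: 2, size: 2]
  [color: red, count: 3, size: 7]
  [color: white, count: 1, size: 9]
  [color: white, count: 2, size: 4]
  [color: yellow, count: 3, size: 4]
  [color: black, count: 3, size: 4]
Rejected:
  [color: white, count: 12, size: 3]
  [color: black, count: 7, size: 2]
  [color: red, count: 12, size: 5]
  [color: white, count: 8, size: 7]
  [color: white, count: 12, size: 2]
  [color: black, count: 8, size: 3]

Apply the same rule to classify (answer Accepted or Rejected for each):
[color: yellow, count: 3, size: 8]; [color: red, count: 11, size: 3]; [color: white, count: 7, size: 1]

Accepted, Rejected, Rejected

The distinguishing property — count ≤ 3 — holds for all the 'Accepted' cases and none of the 'Rejected' cases.
[color: yellow, count: 3, size: 8]: count = 3, checks out → Accepted. [color: red, count: 11, size: 3]: count = 11, fails the rule → Rejected. [color: white, count: 7, size: 1]: count = 7, fails the rule → Rejected.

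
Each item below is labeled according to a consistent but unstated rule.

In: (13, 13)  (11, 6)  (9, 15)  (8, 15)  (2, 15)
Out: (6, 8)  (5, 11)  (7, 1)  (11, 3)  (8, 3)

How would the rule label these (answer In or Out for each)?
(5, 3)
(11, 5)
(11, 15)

The distinguishing property — sum ≥ 17 — holds for all the 'In' cases and none of the 'Out' cases.
(5, 3) — 5+3 = 8, hence Out. (11, 5) — 11+5 = 16, hence Out. (11, 15) — 11+15 = 26, hence In.

Out, Out, In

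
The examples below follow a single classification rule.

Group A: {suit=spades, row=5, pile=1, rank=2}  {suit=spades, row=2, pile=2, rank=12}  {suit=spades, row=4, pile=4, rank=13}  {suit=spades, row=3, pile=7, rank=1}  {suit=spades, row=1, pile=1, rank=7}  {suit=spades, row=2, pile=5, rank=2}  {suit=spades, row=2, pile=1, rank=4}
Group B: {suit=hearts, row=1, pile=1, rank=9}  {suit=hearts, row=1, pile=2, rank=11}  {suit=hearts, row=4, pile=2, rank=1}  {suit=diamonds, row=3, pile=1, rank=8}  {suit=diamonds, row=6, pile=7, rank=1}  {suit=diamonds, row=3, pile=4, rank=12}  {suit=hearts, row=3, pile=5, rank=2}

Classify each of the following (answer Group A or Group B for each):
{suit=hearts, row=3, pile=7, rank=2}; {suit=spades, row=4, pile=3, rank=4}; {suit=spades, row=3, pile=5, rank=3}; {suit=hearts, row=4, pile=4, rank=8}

Group B, Group A, Group A, Group B

The common property of the 'Group A' items is: suit is spades. No 'Group B' item has it.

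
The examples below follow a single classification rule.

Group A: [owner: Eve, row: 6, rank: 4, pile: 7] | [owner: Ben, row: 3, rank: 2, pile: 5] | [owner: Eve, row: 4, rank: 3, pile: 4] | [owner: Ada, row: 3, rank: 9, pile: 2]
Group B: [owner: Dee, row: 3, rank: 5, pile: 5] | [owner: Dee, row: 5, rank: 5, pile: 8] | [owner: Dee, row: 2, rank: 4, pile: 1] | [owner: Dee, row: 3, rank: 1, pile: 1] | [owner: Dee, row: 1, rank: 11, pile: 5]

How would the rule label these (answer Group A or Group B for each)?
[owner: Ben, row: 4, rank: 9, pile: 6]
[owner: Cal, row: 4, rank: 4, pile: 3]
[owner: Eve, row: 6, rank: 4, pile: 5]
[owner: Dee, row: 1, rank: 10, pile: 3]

Group A, Group A, Group A, Group B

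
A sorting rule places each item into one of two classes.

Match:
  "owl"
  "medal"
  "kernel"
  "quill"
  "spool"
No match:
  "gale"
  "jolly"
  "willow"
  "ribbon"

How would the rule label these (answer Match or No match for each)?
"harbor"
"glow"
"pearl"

Every 'Match' example satisfies: ends with 'l'. None of the 'No match' examples do.
"harbor": No match (ends with 'r').
"glow": No match (ends with 'w').
"pearl": Match (ends with 'l').

No match, No match, Match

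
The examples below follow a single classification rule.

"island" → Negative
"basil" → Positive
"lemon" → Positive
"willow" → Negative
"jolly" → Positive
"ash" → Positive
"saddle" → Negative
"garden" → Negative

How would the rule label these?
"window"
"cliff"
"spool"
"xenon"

Every 'Positive' example satisfies: odd length. None of the 'Negative' examples do.
"window" → length 6 → Negative. "cliff" → length 5 → Positive. "spool" → length 5 → Positive. "xenon" → length 5 → Positive.

Negative, Positive, Positive, Positive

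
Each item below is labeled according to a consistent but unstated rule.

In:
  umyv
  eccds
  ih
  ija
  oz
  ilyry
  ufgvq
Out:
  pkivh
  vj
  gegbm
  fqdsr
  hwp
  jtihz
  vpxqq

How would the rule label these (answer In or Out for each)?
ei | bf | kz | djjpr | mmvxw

Rule: starts with a vowel. This holds for each 'In' example and fails for each 'Out' one.

In, Out, Out, Out, Out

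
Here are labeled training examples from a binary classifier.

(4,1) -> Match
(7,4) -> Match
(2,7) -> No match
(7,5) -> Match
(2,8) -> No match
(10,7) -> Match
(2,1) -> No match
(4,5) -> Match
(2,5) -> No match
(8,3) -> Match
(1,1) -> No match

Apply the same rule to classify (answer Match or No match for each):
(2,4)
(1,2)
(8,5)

No match, No match, Match

One predicate separates the groups cleanly: first ≥ 3.
No match: (2,4), since first 2.
No match: (1,2), since first 1.
Match: (8,5), since first 8.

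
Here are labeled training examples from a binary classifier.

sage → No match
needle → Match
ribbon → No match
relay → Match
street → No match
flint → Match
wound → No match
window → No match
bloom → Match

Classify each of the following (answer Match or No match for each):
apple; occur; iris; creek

Checking candidate rules against both groups, what survives is: contains 'l'.
apple → has 'l' → Match. occur → no 'l' → No match. iris → no 'l' → No match. creek → no 'l' → No match.

Match, No match, No match, No match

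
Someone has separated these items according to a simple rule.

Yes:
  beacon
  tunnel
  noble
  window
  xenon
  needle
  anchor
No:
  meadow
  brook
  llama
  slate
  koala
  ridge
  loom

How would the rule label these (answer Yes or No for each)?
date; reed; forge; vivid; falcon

No, No, No, No, Yes

All 'Yes' examples share one property — contains 'n' — and every 'No' example lacks it.
date: no 'n', doesn't qualify → No. reed: no 'n', doesn't qualify → No. forge: no 'n', doesn't qualify → No. vivid: no 'n', doesn't qualify → No. falcon: has 'n', passes → Yes.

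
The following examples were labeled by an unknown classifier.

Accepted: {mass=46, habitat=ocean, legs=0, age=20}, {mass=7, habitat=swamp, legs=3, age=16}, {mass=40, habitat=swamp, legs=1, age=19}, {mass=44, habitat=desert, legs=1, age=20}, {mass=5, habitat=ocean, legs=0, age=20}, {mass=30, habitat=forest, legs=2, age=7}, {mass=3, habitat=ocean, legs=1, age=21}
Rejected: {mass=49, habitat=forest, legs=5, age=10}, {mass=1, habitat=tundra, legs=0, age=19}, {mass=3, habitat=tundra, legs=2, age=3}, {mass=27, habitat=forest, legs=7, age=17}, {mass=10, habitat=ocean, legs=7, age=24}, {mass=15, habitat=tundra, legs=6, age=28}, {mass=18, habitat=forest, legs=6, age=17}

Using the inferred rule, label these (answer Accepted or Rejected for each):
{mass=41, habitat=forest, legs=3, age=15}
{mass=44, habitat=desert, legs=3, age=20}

Accepted, Accepted

The rule appears to be: habitat is not tundra AND legs ≤ 3.
{mass=41, habitat=forest, legs=3, age=15}: habitat is forest, legs = 3 — qualifies, so Accepted. {mass=44, habitat=desert, legs=3, age=20}: habitat is desert, legs = 3 — qualifies, so Accepted.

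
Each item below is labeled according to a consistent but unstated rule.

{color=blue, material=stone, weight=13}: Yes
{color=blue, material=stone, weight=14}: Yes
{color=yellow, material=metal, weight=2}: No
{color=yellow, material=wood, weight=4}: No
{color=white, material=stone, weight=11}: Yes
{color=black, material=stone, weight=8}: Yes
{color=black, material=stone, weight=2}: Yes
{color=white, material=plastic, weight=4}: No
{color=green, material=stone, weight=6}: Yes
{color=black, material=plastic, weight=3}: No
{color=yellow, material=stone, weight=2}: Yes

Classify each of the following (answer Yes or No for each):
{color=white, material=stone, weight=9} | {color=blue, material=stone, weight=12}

The classifier is using: material is stone.
{color=white, material=stone, weight=9} → material is stone → Yes. {color=blue, material=stone, weight=12} → material is stone → Yes.

Yes, Yes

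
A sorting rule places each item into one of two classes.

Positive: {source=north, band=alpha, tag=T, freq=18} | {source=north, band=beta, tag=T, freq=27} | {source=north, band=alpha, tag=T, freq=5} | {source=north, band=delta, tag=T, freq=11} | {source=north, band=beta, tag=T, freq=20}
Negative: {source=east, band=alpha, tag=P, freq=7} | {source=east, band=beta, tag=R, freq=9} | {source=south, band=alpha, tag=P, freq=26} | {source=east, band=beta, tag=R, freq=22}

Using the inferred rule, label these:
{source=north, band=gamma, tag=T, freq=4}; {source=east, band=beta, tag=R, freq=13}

Positive, Negative

Rule: tag is T. This holds for each 'Positive' example and fails for each 'Negative' one.
{source=north, band=gamma, tag=T, freq=4} — tag is T, hence Positive.
{source=east, band=beta, tag=R, freq=13} — tag is R, hence Negative.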